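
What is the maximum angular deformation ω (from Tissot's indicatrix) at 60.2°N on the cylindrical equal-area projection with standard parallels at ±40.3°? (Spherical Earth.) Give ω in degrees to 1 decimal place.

47.6°

For cylindrical equal-area with standard parallel φ₀, h = cos φ / cos φ₀ and k = cos φ₀ / cos φ, so h·k = 1.
At 60.2°: h = 0.6516, k = 1.535; principal scales a = 1.535, b = 0.6516.
sin(ω/2) = (a − b)/(a + b) = 0.8830/2.186 = 0.4039, so ω = 2 arcsin(0.4039) ≈ 47.6°.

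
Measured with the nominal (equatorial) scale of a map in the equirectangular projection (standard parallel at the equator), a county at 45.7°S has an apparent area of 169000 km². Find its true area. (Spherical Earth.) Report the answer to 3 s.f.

118000 km²

Plate carrée maps x = Rλ, y = Rφ. The meridian scale is h = 1 and the parallel scale is k = 1/cos φ = sec φ.
Areal scale = h·k = 1 × sec φ; at 45.7°, h = 1.000, k = 1.432, so h·k = 1.432.
True area = apparent / (areal scale) = 169000 / 1.432 ≈ 118000 km².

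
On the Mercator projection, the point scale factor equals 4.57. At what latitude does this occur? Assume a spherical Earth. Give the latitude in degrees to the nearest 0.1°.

Mercator scale is k = sec φ = 1/cos φ.
1/cos φ = 4.57  ⇒  cos φ = 0.2188  ⇒  φ = arccos(0.2188) ≈ 77.4°.

77.4°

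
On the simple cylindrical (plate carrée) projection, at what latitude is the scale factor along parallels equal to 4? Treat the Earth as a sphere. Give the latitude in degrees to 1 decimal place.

Plate carrée: h = 1, k = sec φ along parallels.
sec φ = 4  ⇒  cos φ = 0.2500  ⇒  φ ≈ 75.5°.

75.5°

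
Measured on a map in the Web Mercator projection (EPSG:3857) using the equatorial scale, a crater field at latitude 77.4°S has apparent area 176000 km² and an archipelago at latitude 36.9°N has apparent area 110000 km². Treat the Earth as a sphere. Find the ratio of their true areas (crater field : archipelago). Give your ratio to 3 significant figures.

On Mercator the areal scale is sec²φ, so true area = apparent × cos²φ.
True area of crater field: 176000 × cos²(77.4°) = 176000 × 0.04759 = 8375 km².
True area of archipelago: 110000 × cos²(36.9°) = 110000 × 0.6395 = 70340 km².
Ratio = 8375 / 70340 ≈ 0.119.

0.119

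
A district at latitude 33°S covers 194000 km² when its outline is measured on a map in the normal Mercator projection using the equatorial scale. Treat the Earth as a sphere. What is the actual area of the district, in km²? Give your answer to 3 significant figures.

136000 km²

The Mercator projection is conformal; its linear scale factor is the same in every direction and equals sec φ = 1/cos φ.
Areal scale = k² = sec²φ = 1/cos²(33°) = 1/0.8387² = 1.422.
True area = apparent / (areal scale) = 194000 / 1.422 ≈ 136000 km².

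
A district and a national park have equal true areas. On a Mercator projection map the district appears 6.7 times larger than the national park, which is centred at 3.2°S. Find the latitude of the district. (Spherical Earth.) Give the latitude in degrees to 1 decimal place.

67.3°

Mercator areal scale is sec²φ, so apparent-area ratio = sec²φ₁ / sec²φ₂ = cos²φ₂ / cos²φ₁.
cos²φ₂ / cos²φ₁ = 6.7  ⇒  cos φ₁ = cos 3.2° / √6.7 = 0.9984/2.588 = 0.3857.
φ₁ = arccos(0.3857) ≈ 67.3°.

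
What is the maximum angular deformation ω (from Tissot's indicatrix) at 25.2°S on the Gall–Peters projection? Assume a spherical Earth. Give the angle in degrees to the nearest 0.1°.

28.0°

The Gall–Peters projection is cylindrical equal-area with φ₀ = 45°. Cylindrical equal-area (φ₀ = 45°): h = cos φ / cos 45° along meridians, k = cos 45° / cos φ along parallels; h·k = 1.
At 25.2°: h = 1.280, k = 0.7815; principal scales a = 1.280, b = 0.7815.
sin(ω/2) = (a − b)/(a + b) = 0.4981/2.061 = 0.2417, so ω = 2 arcsin(0.2417) ≈ 28.0°.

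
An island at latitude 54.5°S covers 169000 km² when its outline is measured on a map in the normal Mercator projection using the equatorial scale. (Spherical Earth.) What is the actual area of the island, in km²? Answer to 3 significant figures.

57000 km²

Mercator is conformal, so the point scale is isotropic: h = k = sec φ = 1/cos φ.
Areal scale = k² = sec²φ = 1/cos²(54.5°) = 1/0.5807² = 2.965.
True area = apparent / (areal scale) = 169000 / 2.965 ≈ 57000 km².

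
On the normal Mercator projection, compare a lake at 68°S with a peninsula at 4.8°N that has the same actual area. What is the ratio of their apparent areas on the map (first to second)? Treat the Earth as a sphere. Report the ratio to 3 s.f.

7.08

Mercator areal scale is sec²φ.
At 68°: sec²(68°) = 1/0.3746² = 7.126.
At 4.8°: sec²(4.8°) = 1/0.9965² = 1.007.
Ratio = 7.126/1.007 = cos²(4.8°)/cos²(68°) ≈ 7.08.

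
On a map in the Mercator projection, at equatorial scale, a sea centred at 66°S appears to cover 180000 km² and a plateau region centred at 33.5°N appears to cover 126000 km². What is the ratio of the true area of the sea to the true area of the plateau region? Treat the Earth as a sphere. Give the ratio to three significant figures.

Mercator's areal exaggeration is sec²φ; hence true area = (apparent area) · cos²φ.
True area of sea: 180000 × cos²(66°) = 180000 × 0.1654 = 29780 km².
True area of plateau region: 126000 × cos²(33.5°) = 126000 × 0.6954 = 87620 km².
Ratio = 29780 / 87620 ≈ 0.340.

0.340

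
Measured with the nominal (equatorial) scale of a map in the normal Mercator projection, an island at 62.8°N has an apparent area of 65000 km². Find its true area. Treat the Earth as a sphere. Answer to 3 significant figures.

13600 km²

The Mercator projection is conformal; its linear scale factor is the same in every direction and equals sec φ = 1/cos φ.
Areal scale = k² = sec²φ = 1/cos²(62.8°) = 1/0.4571² = 4.786.
True area = apparent / (areal scale) = 65000 / 4.786 ≈ 13600 km².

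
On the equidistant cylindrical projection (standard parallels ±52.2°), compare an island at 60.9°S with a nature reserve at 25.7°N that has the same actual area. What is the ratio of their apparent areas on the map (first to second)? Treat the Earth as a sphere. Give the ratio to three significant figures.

1.85

In the equirectangular projection with standard parallel φ₀ = 52.2° (x = Rλ cos φ₀, y = Rφ), meridians are true-scale (h = 1) and the parallel scale is k = cos φ₀ / cos φ.
Areal scale at 60.9°: h·k = 1.000 × 1.260 = 1.260.
Areal scale at 25.7°: h·k = 1.000 × 0.6802 = 0.6802.
Ratio = 1.260/0.6802 ≈ 1.85.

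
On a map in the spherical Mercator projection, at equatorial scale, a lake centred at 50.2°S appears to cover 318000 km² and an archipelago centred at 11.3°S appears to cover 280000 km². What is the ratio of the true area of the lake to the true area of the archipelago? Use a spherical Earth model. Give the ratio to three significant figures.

0.484

Since Mercator area scale is 1/cos²φ, the true area equals the apparent area multiplied by cos²φ.
True area of lake: 318000 × cos²(50.2°) = 318000 × 0.4097 = 130300 km².
True area of archipelago: 280000 × cos²(11.3°) = 280000 × 0.9616 = 269200 km².
Ratio = 130300 / 269200 ≈ 0.484.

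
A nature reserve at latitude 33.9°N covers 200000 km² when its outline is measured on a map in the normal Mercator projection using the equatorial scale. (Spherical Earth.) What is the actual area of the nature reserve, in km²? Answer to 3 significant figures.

Mercator is conformal, so the point scale is isotropic: h = k = sec φ = 1/cos φ.
Areal scale = k² = sec²φ = 1/cos²(33.9°) = 1/0.8300² = 1.452.
True area = apparent / (areal scale) = 200000 / 1.452 ≈ 138000 km².

138000 km²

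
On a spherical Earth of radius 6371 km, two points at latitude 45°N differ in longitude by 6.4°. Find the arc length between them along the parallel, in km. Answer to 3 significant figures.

Arc length along a parallel = R cos φ · Δλ (with Δλ in radians).
= 6371 × cos 45° × (6.4° × π/180) = 6371 × 0.7071 × 0.1117 ≈ 503 km.

503 km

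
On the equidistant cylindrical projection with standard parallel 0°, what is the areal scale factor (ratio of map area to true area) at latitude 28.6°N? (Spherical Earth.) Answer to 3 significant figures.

1.14

For the equirectangular projection with φ₀ = 0 (plate carrée), h = 1 along meridians and k = sec φ along parallels.
Areal scale = h·k = 1 × sec φ; at 28.6°, h = 1.000, k = 1.139, so h·k = 1.139.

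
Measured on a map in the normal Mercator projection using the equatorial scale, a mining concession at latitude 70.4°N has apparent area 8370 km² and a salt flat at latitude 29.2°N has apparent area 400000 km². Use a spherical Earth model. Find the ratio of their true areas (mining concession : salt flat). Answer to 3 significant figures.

Mercator's areal exaggeration is sec²φ; hence true area = (apparent area) · cos²φ.
True area of mining concession: 8370 × cos²(70.4°) = 8370 × 0.1125 = 941.9 km².
True area of salt flat: 400000 × cos²(29.2°) = 400000 × 0.7620 = 304800 km².
Ratio = 941.9 / 304800 ≈ 0.00309.

0.00309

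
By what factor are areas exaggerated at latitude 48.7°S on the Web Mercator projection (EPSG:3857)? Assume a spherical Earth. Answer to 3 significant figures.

2.30

For Mercator, h = k = sec φ (a conformal cylindrical projection has a single point scale, 1/cos φ).
Areal scale = k² = sec²φ = 1/cos²(48.7°) = 1/0.6600² = 2.296.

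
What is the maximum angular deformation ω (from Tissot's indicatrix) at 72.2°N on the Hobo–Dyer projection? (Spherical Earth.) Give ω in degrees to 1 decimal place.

95.7°

Hobo–Dyer is a cylindrical equal-area projection with standard parallels at ±37.5°. For cylindrical equal-area with standard parallel φ₀, h = cos φ / cos φ₀ and k = cos φ₀ / cos φ, so h·k = 1.
At 72.2°: h = 0.3853, k = 2.595; principal scales a = 2.595, b = 0.3853.
sin(ω/2) = (a − b)/(a + b) = 2.210/2.981 = 0.7414, so ω = 2 arcsin(0.7414) ≈ 95.7°.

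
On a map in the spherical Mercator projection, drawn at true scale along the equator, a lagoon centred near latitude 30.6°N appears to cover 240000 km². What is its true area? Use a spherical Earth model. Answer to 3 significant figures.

178000 km²

Mercator is conformal, so the point scale is isotropic: h = k = sec φ = 1/cos φ.
Areal scale = k² = sec²φ = 1/cos²(30.6°) = 1/0.8607² = 1.350.
True area = apparent / (areal scale) = 240000 / 1.350 ≈ 178000 km².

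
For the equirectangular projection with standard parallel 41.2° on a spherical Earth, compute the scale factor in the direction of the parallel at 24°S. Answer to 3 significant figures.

0.824

With standard parallel φ₀ = 41.2°, the equirectangular projection gives x = Rλ cos φ₀, y = Rφ, so h = 1 and k = cos 41.2° / cos φ.
k = cos 41.2° / cos 24° = 0.7524/0.9135 = 0.8236.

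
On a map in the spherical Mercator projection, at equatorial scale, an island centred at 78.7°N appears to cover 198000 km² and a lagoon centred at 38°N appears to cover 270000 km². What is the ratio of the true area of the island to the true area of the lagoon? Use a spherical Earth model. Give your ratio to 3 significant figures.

On Mercator the areal scale is sec²φ, so true area = apparent × cos²φ.
True area of island: 198000 × cos²(78.7°) = 198000 × 0.03839 = 7602 km².
True area of lagoon: 270000 × cos²(38°) = 270000 × 0.6210 = 167700 km².
Ratio = 7602 / 167700 ≈ 0.0453.

0.0453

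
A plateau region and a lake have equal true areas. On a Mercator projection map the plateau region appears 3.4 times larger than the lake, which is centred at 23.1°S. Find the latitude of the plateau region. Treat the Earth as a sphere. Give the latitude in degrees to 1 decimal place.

Mercator areal scale is sec²φ, so apparent-area ratio = sec²φ₁ / sec²φ₂ = cos²φ₂ / cos²φ₁.
cos²φ₂ / cos²φ₁ = 3.4  ⇒  cos φ₁ = cos 23.1° / √3.4 = 0.9198/1.844 = 0.4988.
φ₁ = arccos(0.4988) ≈ 60.1°.

60.1°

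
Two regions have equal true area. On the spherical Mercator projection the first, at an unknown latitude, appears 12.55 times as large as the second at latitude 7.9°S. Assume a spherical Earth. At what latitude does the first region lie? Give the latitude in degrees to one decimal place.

73.8°

Mercator areal scale is sec²φ, so apparent-area ratio = sec²φ₁ / sec²φ₂ = cos²φ₂ / cos²φ₁.
cos²φ₂ / cos²φ₁ = 12.55  ⇒  cos φ₁ = cos 7.9° / √12.55 = 0.9905/3.543 = 0.2796.
φ₁ = arccos(0.2796) ≈ 73.8°.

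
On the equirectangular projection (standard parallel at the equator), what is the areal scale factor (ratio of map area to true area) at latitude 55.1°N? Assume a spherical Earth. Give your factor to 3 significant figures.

Plate carrée maps x = Rλ, y = Rφ. The meridian scale is h = 1 and the parallel scale is k = 1/cos φ = sec φ.
Areal scale = h·k = 1 × sec φ; at 55.1°, h = 1.000, k = 1.748, so h·k = 1.748.

1.75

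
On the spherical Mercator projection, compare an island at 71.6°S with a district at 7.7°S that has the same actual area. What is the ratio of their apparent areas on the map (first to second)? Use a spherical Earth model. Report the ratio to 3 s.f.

On Mercator, area is exaggerated by sec²φ = 1/cos²φ.
At 71.6°: sec²(71.6°) = 1/0.3156² = 10.04.
At 7.7°: sec²(7.7°) = 1/0.9910² = 1.018.
Ratio = 10.04/1.018 = cos²(7.7°)/cos²(71.6°) ≈ 9.86.

9.86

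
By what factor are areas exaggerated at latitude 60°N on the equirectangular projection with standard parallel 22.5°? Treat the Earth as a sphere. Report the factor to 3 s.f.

1.85

In the equirectangular projection with standard parallel φ₀ = 22.5° (x = Rλ cos φ₀, y = Rφ), meridians are true-scale (h = 1) and the parallel scale is k = cos φ₀ / cos φ.
Areal scale = h·k = 1 × cos φ₀ / cos φ; at 60°, h = 1.000, k = 1.848, so h·k = 1.848.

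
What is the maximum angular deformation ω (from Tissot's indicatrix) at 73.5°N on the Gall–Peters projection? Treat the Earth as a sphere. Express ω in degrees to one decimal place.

The Gall–Peters projection is cylindrical equal-area with φ₀ = 45°. A cylindrical equal-area projection with standard parallel φ₀ has meridian scale h = cos φ / cos φ₀ and parallel scale k = cos φ₀ / cos φ (so areas are preserved, h·k = 1).
At 73.5°: h = 0.4017, k = 2.490; principal scales a = 2.490, b = 0.4017.
sin(ω/2) = (a − b)/(a + b) = 2.088/2.891 = 0.7222, so ω = 2 arcsin(0.7222) ≈ 92.5°.

92.5°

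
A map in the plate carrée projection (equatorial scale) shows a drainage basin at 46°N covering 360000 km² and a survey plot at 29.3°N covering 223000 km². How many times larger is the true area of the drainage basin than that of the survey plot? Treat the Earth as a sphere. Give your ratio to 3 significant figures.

On the plate carrée, areal scale = h·k = 1 × sec φ, so true area = apparent × cos φ.
True area of drainage basin: 360000 × cos(46°) = 360000 × 0.6947 = 250100 km².
True area of survey plot: 223000 × cos(29.3°) = 223000 × 0.8721 = 194500 km².
Ratio = 250100 / 194500 ≈ 1.29.

1.29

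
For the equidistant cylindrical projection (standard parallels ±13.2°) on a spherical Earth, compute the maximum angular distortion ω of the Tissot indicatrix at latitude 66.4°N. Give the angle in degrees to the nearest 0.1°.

With standard parallel φ₀ = 13.2°, the equirectangular projection gives x = Rλ cos φ₀, y = Rφ, so h = 1 and k = cos 13.2° / cos φ.
At 66.4°: h = 1.000, k = 2.432; principal scales a = 2.432, b = 1.000.
sin(ω/2) = (a − b)/(a + b) = 1.432/3.432 = 0.4172, so ω = 2 arcsin(0.4172) ≈ 49.3°.

49.3°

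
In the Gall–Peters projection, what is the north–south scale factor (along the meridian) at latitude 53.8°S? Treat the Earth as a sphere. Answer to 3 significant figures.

Gall–Peters is a cylindrical equal-area projection with standard parallels at ±45°. A cylindrical equal-area projection with standard parallel φ₀ has meridian scale h = cos φ / cos φ₀ and parallel scale k = cos φ₀ / cos φ (so areas are preserved, h·k = 1).
h = cos 53.8° / cos 45° = 0.5906/0.7071 = 0.8352.

0.835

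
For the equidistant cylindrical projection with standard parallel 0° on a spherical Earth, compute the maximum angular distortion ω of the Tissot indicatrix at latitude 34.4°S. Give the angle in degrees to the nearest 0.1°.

11.0°

In the plate carrée (x = Rλ, y = Rφ), meridians are true-scale (h = 1) and parallels are stretched by k = sec φ.
At 34.4°: h = 1.000, k = 1.212; principal scales a = 1.212, b = 1.000.
sin(ω/2) = (a − b)/(a + b) = 0.2120/2.212 = 0.09582, so ω = 2 arcsin(0.09582) ≈ 11.0°.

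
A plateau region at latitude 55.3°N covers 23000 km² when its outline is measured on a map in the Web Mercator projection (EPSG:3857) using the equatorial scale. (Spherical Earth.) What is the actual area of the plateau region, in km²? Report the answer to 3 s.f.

7450 km²

For Mercator, h = k = sec φ (a conformal cylindrical projection has a single point scale, 1/cos φ).
Areal scale = k² = sec²φ = 1/cos²(55.3°) = 1/0.5693² = 3.086.
True area = apparent / (areal scale) = 23000 / 3.086 ≈ 7450 km².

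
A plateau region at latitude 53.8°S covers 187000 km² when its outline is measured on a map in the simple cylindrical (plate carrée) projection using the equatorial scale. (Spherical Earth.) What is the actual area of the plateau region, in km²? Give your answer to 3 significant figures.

110000 km²

For the equirectangular projection with φ₀ = 0 (plate carrée), h = 1 along meridians and k = sec φ along parallels.
Areal scale = h·k = 1 × sec φ; at 53.8°, h = 1.000, k = 1.693, so h·k = 1.693.
True area = apparent / (areal scale) = 187000 / 1.693 ≈ 110000 km².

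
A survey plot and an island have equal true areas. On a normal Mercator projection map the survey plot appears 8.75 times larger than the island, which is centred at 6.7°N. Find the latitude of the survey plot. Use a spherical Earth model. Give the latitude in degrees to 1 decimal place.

70.4°

On Mercator, (apparent₁)/(apparent₂) = sec²φ₁ / sec²φ₂ when true areas are equal.
cos²φ₂ / cos²φ₁ = 8.75  ⇒  cos φ₁ = cos 6.7° / √8.75 = 0.9932/2.958 = 0.3358.
φ₁ = arccos(0.3358) ≈ 70.4°.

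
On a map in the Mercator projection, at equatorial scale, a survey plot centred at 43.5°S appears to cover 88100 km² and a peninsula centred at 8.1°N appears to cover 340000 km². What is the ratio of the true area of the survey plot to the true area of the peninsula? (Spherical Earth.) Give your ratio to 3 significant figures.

Mercator's areal exaggeration is sec²φ; hence true area = (apparent area) · cos²φ.
True area of survey plot: 88100 × cos²(43.5°) = 88100 × 0.5262 = 46360 km².
True area of peninsula: 340000 × cos²(8.1°) = 340000 × 0.9801 = 333200 km².
Ratio = 46360 / 333200 ≈ 0.139.

0.139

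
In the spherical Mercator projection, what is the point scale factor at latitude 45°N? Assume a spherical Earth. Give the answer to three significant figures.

1.41

Mercator is conformal, so the point scale is isotropic: h = k = sec φ = 1/cos φ.
k = 1/cos 45° = 1/0.7071 = 1.414.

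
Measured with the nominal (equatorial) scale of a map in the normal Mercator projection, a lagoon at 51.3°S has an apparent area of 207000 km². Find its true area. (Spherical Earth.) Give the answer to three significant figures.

The Mercator projection is conformal; its linear scale factor is the same in every direction and equals sec φ = 1/cos φ.
Areal scale = k² = sec²φ = 1/cos²(51.3°) = 1/0.6252² = 2.558.
True area = apparent / (areal scale) = 207000 / 2.558 ≈ 80900 km².

80900 km²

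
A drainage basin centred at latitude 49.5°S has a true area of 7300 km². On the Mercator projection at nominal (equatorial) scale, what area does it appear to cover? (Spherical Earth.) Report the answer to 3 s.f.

Mercator is conformal, so the point scale is isotropic: h = k = sec φ = 1/cos φ.
Areal scale = k² = sec²φ = 1/cos²(49.5°) = 1/0.6494² = 2.371.
Apparent area = 7300 × 2.371 ≈ 17300 km².

17300 km²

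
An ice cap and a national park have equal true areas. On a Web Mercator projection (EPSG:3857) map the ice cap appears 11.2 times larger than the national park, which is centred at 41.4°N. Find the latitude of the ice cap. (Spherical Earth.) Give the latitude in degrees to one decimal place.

Mercator areal scale is sec²φ, so apparent-area ratio = sec²φ₁ / sec²φ₂ = cos²φ₂ / cos²φ₁.
cos²φ₂ / cos²φ₁ = 11.2  ⇒  cos φ₁ = cos 41.4° / √11.2 = 0.7501/3.347 = 0.2241.
φ₁ = arccos(0.2241) ≈ 77.0°.

77.0°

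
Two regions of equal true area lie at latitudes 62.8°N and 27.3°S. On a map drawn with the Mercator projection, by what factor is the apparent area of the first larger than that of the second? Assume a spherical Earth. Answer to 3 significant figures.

3.78

Mercator areal scale is sec²φ.
At 62.8°: sec²(62.8°) = 1/0.4571² = 4.786.
At 27.3°: sec²(27.3°) = 1/0.8886² = 1.266.
Ratio = 4.786/1.266 = cos²(27.3°)/cos²(62.8°) ≈ 3.78.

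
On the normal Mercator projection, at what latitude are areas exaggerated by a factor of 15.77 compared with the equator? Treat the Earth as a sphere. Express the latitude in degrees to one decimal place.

75.4°

Mercator areal scale is sec²φ.
sec²φ = 15.77  ⇒  cos²φ = 0.06341  ⇒  cos φ = 0.2518.
φ = arccos(0.2518) ≈ 75.4°.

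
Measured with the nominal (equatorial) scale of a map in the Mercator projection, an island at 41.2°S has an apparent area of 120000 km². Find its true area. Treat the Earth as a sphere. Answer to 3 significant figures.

For Mercator, h = k = sec φ (a conformal cylindrical projection has a single point scale, 1/cos φ).
Areal scale = k² = sec²φ = 1/cos²(41.2°) = 1/0.7524² = 1.766.
True area = apparent / (areal scale) = 120000 / 1.766 ≈ 67900 km².

67900 km²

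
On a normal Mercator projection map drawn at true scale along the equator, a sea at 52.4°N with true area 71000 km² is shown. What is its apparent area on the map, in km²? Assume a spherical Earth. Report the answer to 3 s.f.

191000 km²

Mercator is conformal, so the point scale is isotropic: h = k = sec φ = 1/cos φ.
Areal scale = k² = sec²φ = 1/cos²(52.4°) = 1/0.6101² = 2.686.
Apparent area = 71000 × 2.686 ≈ 191000 km².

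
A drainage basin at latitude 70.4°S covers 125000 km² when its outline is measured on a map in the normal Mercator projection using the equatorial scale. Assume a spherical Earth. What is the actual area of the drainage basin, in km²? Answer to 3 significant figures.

The Mercator projection is conformal; its linear scale factor is the same in every direction and equals sec φ = 1/cos φ.
Areal scale = k² = sec²φ = 1/cos²(70.4°) = 1/0.3355² = 8.887.
True area = apparent / (areal scale) = 125000 / 8.887 ≈ 14100 km².

14100 km²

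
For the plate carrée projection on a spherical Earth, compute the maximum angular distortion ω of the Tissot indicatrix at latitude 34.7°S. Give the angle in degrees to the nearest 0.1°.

For the equirectangular projection with φ₀ = 0 (plate carrée), h = 1 along meridians and k = sec φ along parallels.
At 34.7°: h = 1.000, k = 1.216; principal scales a = 1.216, b = 1.000.
sin(ω/2) = (a − b)/(a + b) = 0.2163/2.216 = 0.09761, so ω = 2 arcsin(0.09761) ≈ 11.2°.

11.2°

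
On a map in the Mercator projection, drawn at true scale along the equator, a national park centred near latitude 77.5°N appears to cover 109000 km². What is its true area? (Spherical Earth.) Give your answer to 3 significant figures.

The Mercator projection is conformal; its linear scale factor is the same in every direction and equals sec φ = 1/cos φ.
Areal scale = k² = sec²φ = 1/cos²(77.5°) = 1/0.2164² = 21.35.
True area = apparent / (areal scale) = 109000 / 21.35 ≈ 5110 km².

5110 km²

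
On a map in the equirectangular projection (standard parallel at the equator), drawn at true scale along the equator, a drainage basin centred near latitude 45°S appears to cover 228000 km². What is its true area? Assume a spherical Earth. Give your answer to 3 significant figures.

For the equirectangular projection with φ₀ = 0 (plate carrée), h = 1 along meridians and k = sec φ along parallels.
Areal scale = h·k = 1 × sec φ; at 45°, h = 1.000, k = 1.414, so h·k = 1.414.
True area = apparent / (areal scale) = 228000 / 1.414 ≈ 161000 km².

161000 km²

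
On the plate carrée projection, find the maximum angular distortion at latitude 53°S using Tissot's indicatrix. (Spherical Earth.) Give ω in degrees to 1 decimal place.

Plate carrée maps x = Rλ, y = Rφ. The meridian scale is h = 1 and the parallel scale is k = 1/cos φ = sec φ.
At 53°: h = 1.000, k = 1.662; principal scales a = 1.662, b = 1.000.
sin(ω/2) = (a − b)/(a + b) = 0.6616/2.662 = 0.2486, so ω = 2 arcsin(0.2486) ≈ 28.8°.

28.8°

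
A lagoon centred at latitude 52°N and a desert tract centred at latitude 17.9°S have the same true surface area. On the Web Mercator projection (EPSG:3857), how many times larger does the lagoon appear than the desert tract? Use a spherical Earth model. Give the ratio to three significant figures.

2.39

Mercator areal scale is sec²φ.
At 52°: sec²(52°) = 1/0.6157² = 2.638.
At 17.9°: sec²(17.9°) = 1/0.9516² = 1.104.
Ratio = 2.638/1.104 = cos²(17.9°)/cos²(52°) ≈ 2.39.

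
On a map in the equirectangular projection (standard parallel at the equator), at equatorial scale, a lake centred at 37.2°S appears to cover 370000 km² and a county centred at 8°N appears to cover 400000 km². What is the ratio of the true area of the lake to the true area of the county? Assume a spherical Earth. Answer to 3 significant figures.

On the plate carrée, areal scale = h·k = 1 × sec φ, so true area = apparent × cos φ.
True area of lake: 370000 × cos(37.2°) = 370000 × 0.7965 = 294700 km².
True area of county: 400000 × cos(8°) = 400000 × 0.9903 = 396100 km².
Ratio = 294700 / 396100 ≈ 0.744.

0.744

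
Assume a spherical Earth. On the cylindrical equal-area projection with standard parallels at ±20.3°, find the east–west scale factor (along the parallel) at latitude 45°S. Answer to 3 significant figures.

1.33

For cylindrical equal-area with standard parallel φ₀, h = cos φ / cos φ₀ and k = cos φ₀ / cos φ, so h·k = 1.
k = cos 20.3° / cos 45° = 0.9379/0.7071 = 1.326.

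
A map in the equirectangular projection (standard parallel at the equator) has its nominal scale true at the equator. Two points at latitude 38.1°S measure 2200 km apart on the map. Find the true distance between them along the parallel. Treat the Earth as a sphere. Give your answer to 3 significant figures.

1730 km

Plate carrée maps x = Rλ, y = Rφ. The meridian scale is h = 1 and the parallel scale is k = 1/cos φ = sec φ.
Along the parallel at 38.1°, map distances are exaggerated by k = sec 38.1° = 1.271.
True distance = 2200 / 1.271 = 2200 × cos 38.1° ≈ 1730 km.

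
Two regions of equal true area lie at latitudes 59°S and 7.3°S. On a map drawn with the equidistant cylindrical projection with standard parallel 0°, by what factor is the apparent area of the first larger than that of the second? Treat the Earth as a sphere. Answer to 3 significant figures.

In the plate carrée (x = Rλ, y = Rφ), meridians are true-scale (h = 1) and parallels are stretched by k = sec φ.
Areal scale at 59°: h·k = 1.000 × 1.942 = 1.942.
Areal scale at 7.3°: h·k = 1.000 × 1.008 = 1.008.
Ratio = 1.942/1.008 ≈ 1.93.

1.93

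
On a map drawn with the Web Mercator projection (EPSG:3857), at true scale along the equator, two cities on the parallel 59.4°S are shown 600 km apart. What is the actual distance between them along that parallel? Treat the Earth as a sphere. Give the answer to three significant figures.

305 km

For Mercator, h = k = sec φ (a conformal cylindrical projection has a single point scale, 1/cos φ).
Along the parallel at 59.4°, map distances are exaggerated by k = sec 59.4° = 1.964.
True distance = 600 / 1.964 = 600 × cos 59.4° ≈ 305 km.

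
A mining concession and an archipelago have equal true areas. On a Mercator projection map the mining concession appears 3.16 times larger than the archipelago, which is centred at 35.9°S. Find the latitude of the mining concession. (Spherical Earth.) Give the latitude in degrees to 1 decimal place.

Mercator areal scale is sec²φ, so apparent-area ratio = sec²φ₁ / sec²φ₂ = cos²φ₂ / cos²φ₁.
cos²φ₂ / cos²φ₁ = 3.16  ⇒  cos φ₁ = cos 35.9° / √3.16 = 0.8100/1.778 = 0.4557.
φ₁ = arccos(0.4557) ≈ 62.9°.

62.9°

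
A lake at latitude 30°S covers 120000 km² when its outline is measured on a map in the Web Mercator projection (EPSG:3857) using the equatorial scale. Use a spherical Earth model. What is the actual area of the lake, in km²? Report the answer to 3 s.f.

The Mercator projection is conformal; its linear scale factor is the same in every direction and equals sec φ = 1/cos φ.
Areal scale = k² = sec²φ = 1/cos²(30°) = 1/0.8660² = 1.333.
True area = apparent / (areal scale) = 120000 / 1.333 ≈ 90000 km².

90000 km²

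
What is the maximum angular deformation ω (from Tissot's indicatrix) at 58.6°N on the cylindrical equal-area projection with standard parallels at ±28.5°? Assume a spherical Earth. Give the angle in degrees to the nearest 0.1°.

Cylindrical equal-area (φ₀ = 28.5°): h = cos φ / cos 28.5° along meridians, k = cos 28.5° / cos φ along parallels; h·k = 1.
At 58.6°: h = 0.5929, k = 1.687; principal scales a = 1.687, b = 0.5929.
sin(ω/2) = (a − b)/(a + b) = 1.094/2.280 = 0.4799, so ω = 2 arcsin(0.4799) ≈ 57.4°.

57.4°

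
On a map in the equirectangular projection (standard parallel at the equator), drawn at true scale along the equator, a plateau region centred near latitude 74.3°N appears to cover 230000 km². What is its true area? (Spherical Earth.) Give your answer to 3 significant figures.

For the equirectangular projection with φ₀ = 0 (plate carrée), h = 1 along meridians and k = sec φ along parallels.
Areal scale = h·k = 1 × sec φ; at 74.3°, h = 1.000, k = 3.695, so h·k = 3.695.
True area = apparent / (areal scale) = 230000 / 3.695 ≈ 62200 km².

62200 km²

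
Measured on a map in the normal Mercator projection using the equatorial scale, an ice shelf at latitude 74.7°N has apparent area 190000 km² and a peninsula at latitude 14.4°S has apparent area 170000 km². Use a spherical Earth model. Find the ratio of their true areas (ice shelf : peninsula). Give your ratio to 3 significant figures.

0.0830

Since Mercator area scale is 1/cos²φ, the true area equals the apparent area multiplied by cos²φ.
True area of ice shelf: 190000 × cos²(74.7°) = 190000 × 0.06963 = 13230 km².
True area of peninsula: 170000 × cos²(14.4°) = 170000 × 0.9382 = 159500 km².
Ratio = 13230 / 159500 ≈ 0.0830.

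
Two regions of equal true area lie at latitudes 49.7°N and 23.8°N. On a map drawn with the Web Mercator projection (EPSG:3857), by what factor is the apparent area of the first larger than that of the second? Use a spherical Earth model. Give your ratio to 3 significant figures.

On Mercator, area is exaggerated by sec²φ = 1/cos²φ.
At 49.7°: sec²(49.7°) = 1/0.6468² = 2.390.
At 23.8°: sec²(23.8°) = 1/0.9150² = 1.195.
Ratio = 2.390/1.195 = cos²(23.8°)/cos²(49.7°) ≈ 2.00.

2.00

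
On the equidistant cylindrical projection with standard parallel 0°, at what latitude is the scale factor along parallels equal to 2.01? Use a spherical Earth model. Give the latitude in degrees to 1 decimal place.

60.2°

Plate carrée: h = 1, k = sec φ along parallels.
sec φ = 2.01  ⇒  cos φ = 0.4975  ⇒  φ ≈ 60.2°.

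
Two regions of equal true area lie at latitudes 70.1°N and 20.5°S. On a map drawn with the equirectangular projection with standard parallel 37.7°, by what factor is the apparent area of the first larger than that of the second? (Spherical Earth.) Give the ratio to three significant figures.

The equidistant cylindrical projection with φ₀ = 37.7° has h = 1 (meridians true) and k = cos φ₀ / cos φ along parallels.
Areal scale at 70.1°: h·k = 1.000 × 2.325 = 2.325.
Areal scale at 20.5°: h·k = 1.000 × 0.8447 = 0.8447.
Ratio = 2.325/0.8447 ≈ 2.75.

2.75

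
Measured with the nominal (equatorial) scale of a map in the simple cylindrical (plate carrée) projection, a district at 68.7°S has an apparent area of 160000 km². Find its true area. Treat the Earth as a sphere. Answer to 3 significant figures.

58100 km²

For the equirectangular projection with φ₀ = 0 (plate carrée), h = 1 along meridians and k = sec φ along parallels.
Areal scale = h·k = 1 × sec φ; at 68.7°, h = 1.000, k = 2.753, so h·k = 2.753.
True area = apparent / (areal scale) = 160000 / 2.753 ≈ 58100 km².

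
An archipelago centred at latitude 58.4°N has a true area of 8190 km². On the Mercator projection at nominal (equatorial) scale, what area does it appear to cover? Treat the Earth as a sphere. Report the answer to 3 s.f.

Mercator is conformal, so the point scale is isotropic: h = k = sec φ = 1/cos φ.
Areal scale = k² = sec²φ = 1/cos²(58.4°) = 1/0.5240² = 3.642.
Apparent area = 8190 × 3.642 ≈ 29800 km².

29800 km²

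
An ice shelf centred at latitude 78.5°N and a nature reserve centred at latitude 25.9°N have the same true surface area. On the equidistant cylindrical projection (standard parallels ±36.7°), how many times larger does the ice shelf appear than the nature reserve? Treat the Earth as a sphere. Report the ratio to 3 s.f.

In the equirectangular projection with standard parallel φ₀ = 36.7° (x = Rλ cos φ₀, y = Rφ), meridians are true-scale (h = 1) and the parallel scale is k = cos φ₀ / cos φ.
Areal scale at 78.5°: h·k = 1.000 × 4.022 = 4.022.
Areal scale at 25.9°: h·k = 1.000 × 0.8913 = 0.8913.
Ratio = 4.022/0.8913 ≈ 4.51.

4.51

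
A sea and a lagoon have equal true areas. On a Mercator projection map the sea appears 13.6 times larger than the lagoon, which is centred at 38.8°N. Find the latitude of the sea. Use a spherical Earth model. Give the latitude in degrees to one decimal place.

Mercator areal scale is sec²φ, so apparent-area ratio = sec²φ₁ / sec²φ₂ = cos²φ₂ / cos²φ₁.
cos²φ₂ / cos²φ₁ = 13.6  ⇒  cos φ₁ = cos 38.8° / √13.6 = 0.7793/3.688 = 0.2113.
φ₁ = arccos(0.2113) ≈ 77.8°.

77.8°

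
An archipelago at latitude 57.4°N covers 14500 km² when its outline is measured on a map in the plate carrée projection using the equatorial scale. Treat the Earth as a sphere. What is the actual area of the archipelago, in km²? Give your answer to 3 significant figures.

7810 km²

For the equirectangular projection with φ₀ = 0 (plate carrée), h = 1 along meridians and k = sec φ along parallels.
Areal scale = h·k = 1 × sec φ; at 57.4°, h = 1.000, k = 1.856, so h·k = 1.856.
True area = apparent / (areal scale) = 14500 / 1.856 ≈ 7810 km².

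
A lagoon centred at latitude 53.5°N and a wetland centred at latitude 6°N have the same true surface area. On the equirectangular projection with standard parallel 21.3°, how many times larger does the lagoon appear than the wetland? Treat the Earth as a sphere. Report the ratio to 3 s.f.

With standard parallel φ₀ = 21.3°, the equirectangular projection gives x = Rλ cos φ₀, y = Rφ, so h = 1 and k = cos 21.3° / cos φ.
Areal scale at 53.5°: h·k = 1.000 × 1.566 = 1.566.
Areal scale at 6°: h·k = 1.000 × 0.9368 = 0.9368.
Ratio = 1.566/0.9368 ≈ 1.67.

1.67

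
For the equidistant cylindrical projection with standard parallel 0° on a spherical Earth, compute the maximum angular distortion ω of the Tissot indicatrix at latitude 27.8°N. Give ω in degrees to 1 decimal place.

For the equirectangular projection with φ₀ = 0 (plate carrée), h = 1 along meridians and k = sec φ along parallels.
At 27.8°: h = 1.000, k = 1.130; principal scales a = 1.130, b = 1.000.
sin(ω/2) = (a − b)/(a + b) = 0.1305/2.130 = 0.06124, so ω = 2 arcsin(0.06124) ≈ 7.0°.

7.0°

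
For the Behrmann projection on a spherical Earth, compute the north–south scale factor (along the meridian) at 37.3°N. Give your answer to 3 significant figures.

The Behrmann projection is cylindrical equal-area with φ₀ = 30°. A cylindrical equal-area projection with standard parallel φ₀ has meridian scale h = cos φ / cos φ₀ and parallel scale k = cos φ₀ / cos φ (so areas are preserved, h·k = 1).
h = cos 37.3° / cos 30° = 0.7955/0.8660 = 0.9185.

0.919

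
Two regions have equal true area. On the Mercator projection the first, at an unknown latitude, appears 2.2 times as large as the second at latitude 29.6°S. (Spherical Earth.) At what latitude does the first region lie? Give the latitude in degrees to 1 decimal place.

54.1°

For equal true areas on Mercator, apparent areas scale as sec²φ, so the ratio is cos²φ₂ / cos²φ₁.
cos²φ₂ / cos²φ₁ = 2.2  ⇒  cos φ₁ = cos 29.6° / √2.2 = 0.8695/1.483 = 0.5862.
φ₁ = arccos(0.5862) ≈ 54.1°.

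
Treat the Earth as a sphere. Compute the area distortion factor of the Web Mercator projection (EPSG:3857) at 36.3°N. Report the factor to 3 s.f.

1.54

For Mercator, h = k = sec φ (a conformal cylindrical projection has a single point scale, 1/cos φ).
Areal scale = k² = sec²φ = 1/cos²(36.3°) = 1/0.8059² = 1.540.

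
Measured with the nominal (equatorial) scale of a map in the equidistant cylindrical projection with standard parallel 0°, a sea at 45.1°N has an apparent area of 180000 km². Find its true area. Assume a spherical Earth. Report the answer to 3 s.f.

For the equirectangular projection with φ₀ = 0 (plate carrée), h = 1 along meridians and k = sec φ along parallels.
Areal scale = h·k = 1 × sec φ; at 45.1°, h = 1.000, k = 1.417, so h·k = 1.417.
True area = apparent / (areal scale) = 180000 / 1.417 ≈ 127000 km².

127000 km²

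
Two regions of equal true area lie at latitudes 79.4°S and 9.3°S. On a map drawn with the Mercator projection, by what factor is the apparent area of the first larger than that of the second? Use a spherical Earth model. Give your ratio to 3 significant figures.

28.8

Mercator areal scale is sec²φ.
At 79.4°: sec²(79.4°) = 1/0.1840² = 29.55.
At 9.3°: sec²(9.3°) = 1/0.9869² = 1.027.
Ratio = 29.55/1.027 = cos²(9.3°)/cos²(79.4°) ≈ 28.8.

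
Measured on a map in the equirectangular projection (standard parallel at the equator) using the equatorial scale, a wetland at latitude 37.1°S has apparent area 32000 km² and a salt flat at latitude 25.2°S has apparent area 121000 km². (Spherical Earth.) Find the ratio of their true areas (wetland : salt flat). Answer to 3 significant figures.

0.233

Plate carrée has h = 1 and k = sec φ, giving areal scale sec φ; true area = (apparent area) · cos φ.
True area of wetland: 32000 × cos(37.1°) = 32000 × 0.7976 = 25520 km².
True area of salt flat: 121000 × cos(25.2°) = 121000 × 0.9048 = 109500 km².
Ratio = 25520 / 109500 ≈ 0.233.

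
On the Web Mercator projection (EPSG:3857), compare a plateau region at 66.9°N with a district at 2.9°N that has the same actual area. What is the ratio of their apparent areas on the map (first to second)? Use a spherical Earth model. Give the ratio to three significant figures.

Mercator is conformal with k = sec φ, so areal scale = k² = sec²φ.
At 66.9°: sec²(66.9°) = 1/0.3923² = 6.497.
At 2.9°: sec²(2.9°) = 1/0.9987² = 1.003.
Ratio = 6.497/1.003 = cos²(2.9°)/cos²(66.9°) ≈ 6.48.

6.48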